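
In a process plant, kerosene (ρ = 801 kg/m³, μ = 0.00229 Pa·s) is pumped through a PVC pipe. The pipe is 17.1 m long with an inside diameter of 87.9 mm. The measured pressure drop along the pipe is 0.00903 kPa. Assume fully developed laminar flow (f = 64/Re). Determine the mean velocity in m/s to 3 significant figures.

V ≈ 0.0557 m/s

For laminar flow, f = 64/Re with Re = ρVD/μ, so Darcy-Weisbach reduces to ΔP = 32μLV/D². Solving for V: V = ΔP·D²/(32μL) = 9.03·(0.0879)²/(32·0.00229·17.1) = 0.05568 m/s.
Check: Re = ρVD/μ = 801·0.05568·0.0879/0.00229 = 1712 < 2300, so the laminar assumption holds.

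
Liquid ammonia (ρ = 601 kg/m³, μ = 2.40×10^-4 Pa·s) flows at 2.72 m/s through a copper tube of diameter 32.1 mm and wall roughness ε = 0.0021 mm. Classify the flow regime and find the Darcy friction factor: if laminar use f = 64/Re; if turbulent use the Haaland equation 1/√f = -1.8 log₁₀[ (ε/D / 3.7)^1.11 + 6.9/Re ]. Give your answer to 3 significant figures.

f ≈ 0.0157

Re = ρVD/μ = 601·2.72·0.0321/0.00024 = 2.186e+05.
Re > 4000 → turbulent. ε/D = 2.1e-06/0.0321 = 6.54e-05; Haaland: 1/√f = -1.8 log₁₀[5.31e-06 + 3.16e-05] = 7.98, so f = 0.0157.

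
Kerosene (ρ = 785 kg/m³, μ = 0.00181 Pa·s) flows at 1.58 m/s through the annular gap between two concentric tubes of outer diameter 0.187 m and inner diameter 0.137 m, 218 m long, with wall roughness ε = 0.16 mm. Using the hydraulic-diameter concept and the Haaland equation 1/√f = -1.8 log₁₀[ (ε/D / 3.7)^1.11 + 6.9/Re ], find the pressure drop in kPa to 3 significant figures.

Hydraulic diameter D_h = 4A/P = D_o - D_i = 0.187 - 0.137 = 0.05 m.
Re = ρVD_h/μ = 785·1.58·0.05/0.00181 = 3.426e+04.
ε/D_h = 0.00016/0.05 = 0.0032; Haaland gives 1/√f = -1.8 log₁₀[0.000398+0.000201] = 5.8, so f = 0.02973.
ΔP = f(L/D_h)(ρV²/2) = 0.02973·218/0.05·979.8 = 1.27e+05 Pa.
ΔP = 127 kPa.

ΔP ≈ 127 kPa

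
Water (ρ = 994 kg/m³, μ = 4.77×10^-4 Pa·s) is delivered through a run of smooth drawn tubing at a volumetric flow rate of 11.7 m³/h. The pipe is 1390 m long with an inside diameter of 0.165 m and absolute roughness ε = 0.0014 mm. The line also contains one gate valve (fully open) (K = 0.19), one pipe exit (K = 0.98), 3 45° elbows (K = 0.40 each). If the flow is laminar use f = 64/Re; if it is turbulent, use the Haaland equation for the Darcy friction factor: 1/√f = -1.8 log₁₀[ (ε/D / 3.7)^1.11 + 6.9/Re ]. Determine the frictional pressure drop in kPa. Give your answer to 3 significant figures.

ΔP ≈ 2.01 kPa

Q = 11.7 m³/h = 11.7/3600 = 0.00325 m³/s.
Cross-sectional area A = πD²/4 = π(0.165)²/4 = 0.02138 m²; mean velocity V = Q/A = 0.00325/0.02138 = 0.152 m/s.
Reynolds number Re = ρVD/μ = 994 · 0.152 · 0.165 / 0.000477 = 5.226e+04.
Re > 4000 → turbulent. Relative roughness ε/D = 1.4e-06/0.165 = 8.48e-06. Haaland: 1/√f = -1.8 log₁₀[(8.48e-06/3.7)^1.11 + 6.9/5.226e+04] = -1.8 log₁₀[5.5e-07 + 0.000132] = 6.98, so f = 0.02053.
Total minor-loss coefficient ΣK = 1·0.19 + 1·0.98 + 3·0.4 = 2.37.
ΔP = [f·L/D + ΣK]·(ρV²/2) = [0.02053·1390/0.165 + 2.37]·(994·0.152²/2) = [172.9 + 2.37]·11.48 = 2013 Pa.
ΔP = 2013 Pa = 2.01 kPa.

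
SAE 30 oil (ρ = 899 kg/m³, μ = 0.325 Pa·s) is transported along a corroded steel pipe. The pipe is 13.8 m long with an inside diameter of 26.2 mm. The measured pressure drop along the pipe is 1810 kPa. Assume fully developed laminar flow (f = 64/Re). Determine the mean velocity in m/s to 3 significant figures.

V ≈ 8.66 m/s

For laminar flow, f = 64/Re with Re = ρVD/μ, so Darcy-Weisbach reduces to ΔP = 32μLV/D². Solving for V: V = ΔP·D²/(32μL) = 1.81e+06·(0.0262)²/(32·0.325·13.8) = 8.657 m/s.
Check: Re = ρVD/μ = 899·8.657·0.0262/0.325 = 627.4 < 2300, so the laminar assumption holds.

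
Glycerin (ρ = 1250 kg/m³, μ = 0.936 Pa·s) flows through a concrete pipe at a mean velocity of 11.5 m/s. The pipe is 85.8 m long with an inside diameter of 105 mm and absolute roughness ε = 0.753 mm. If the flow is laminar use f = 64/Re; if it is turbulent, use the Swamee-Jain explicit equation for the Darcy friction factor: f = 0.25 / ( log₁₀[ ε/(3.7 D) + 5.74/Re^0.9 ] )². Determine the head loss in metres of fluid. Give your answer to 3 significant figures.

Reynolds number Re = ρVD/μ = 1250 · 11.5 · 0.105 / 0.936 = 1613.
Re < 2300 → laminar flow, so f = 64/Re = 64/1613 = 0.03969 (the turbulent correlation is not needed).
Darcy-Weisbach: ΔP = f(L/D)(ρV²/2) = 0.03969·(85.8/0.105)·(1250·11.5²/2) = 0.03969·817.1·8.266e+04 = 2.681e+06 Pa.
Head loss h_f = ΔP/(ρg) = 2.681e+06/(1250·9.81) = 219 m.

h_f ≈ 219 m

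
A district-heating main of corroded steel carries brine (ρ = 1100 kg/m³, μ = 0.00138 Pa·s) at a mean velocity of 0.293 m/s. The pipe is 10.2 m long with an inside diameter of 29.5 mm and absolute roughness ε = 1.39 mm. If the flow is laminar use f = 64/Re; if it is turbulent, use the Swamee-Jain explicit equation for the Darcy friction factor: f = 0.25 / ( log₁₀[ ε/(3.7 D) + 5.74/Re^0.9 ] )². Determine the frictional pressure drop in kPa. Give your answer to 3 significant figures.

Reynolds number Re = ρVD/μ = 1100 · 0.293 · 0.0295 / 0.00138 = 6890.
Re > 4000 → turbulent. Relative roughness ε/D = 0.00139/0.0295 = 0.0471. Swamee-Jain: f = 0.25/(log₁₀[0.0471/3.7 + 5.74/6890^0.9])² = 0.25/(log₁₀[0.0127 + 0.00202])² = 0.25/(-1.831)² = 0.07456.
Darcy-Weisbach: ΔP = f(L/D)(ρV²/2) = 0.07456·(10.2/0.0295)·(1100·0.293²/2) = 0.07456·345.8·47.22 = 1217 Pa.
ΔP = 1217 Pa = 1.22 kPa.

ΔP ≈ 1.22 kPa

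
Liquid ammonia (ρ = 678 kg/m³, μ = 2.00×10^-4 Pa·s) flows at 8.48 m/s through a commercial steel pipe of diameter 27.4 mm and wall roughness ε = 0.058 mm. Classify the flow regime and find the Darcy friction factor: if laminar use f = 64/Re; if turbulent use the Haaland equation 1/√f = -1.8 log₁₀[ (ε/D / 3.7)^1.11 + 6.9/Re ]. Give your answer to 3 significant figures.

Re = ρVD/μ = 678·8.48·0.0274/0.0002 = 7.877e+05.
Re > 4000 → turbulent. ε/D = 5.8e-05/0.0274 = 0.00212; Haaland: 1/√f = -1.8 log₁₀[0.000252 + 8.76e-06] = 6.452, so f = 0.02402.

f ≈ 0.0240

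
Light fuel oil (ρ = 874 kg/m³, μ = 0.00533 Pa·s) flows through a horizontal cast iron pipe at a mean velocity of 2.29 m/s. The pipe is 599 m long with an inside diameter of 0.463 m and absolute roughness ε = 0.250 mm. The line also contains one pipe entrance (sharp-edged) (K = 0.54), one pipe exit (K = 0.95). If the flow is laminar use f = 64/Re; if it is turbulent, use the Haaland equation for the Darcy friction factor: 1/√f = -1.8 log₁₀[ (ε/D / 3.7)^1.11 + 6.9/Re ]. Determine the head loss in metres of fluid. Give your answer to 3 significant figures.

Reynolds number Re = ρVD/μ = 874 · 2.29 · 0.463 / 0.00533 = 1.739e+05.
Re > 4000 → turbulent. Relative roughness ε/D = 0.00025/0.463 = 0.00054. Haaland: 1/√f = -1.8 log₁₀[(0.00054/3.7)^1.11 + 6.9/1.739e+05] = -1.8 log₁₀[5.52e-05 + 3.97e-05] = 7.241, so f = 0.01907.
Total minor-loss coefficient ΣK = 1·0.54 + 1·0.95 = 1.49.
ΔP = [f·L/D + ΣK]·(ρV²/2) = [0.01907·599/0.463 + 1.49]·(874·2.29²/2) = [24.68 + 1.49]·2292 = 5.996e+04 Pa.
Head loss h_f = ΔP/(ρg) = 5.996e+04/(874·9.81) = 6.99 m.

h_f ≈ 6.99 m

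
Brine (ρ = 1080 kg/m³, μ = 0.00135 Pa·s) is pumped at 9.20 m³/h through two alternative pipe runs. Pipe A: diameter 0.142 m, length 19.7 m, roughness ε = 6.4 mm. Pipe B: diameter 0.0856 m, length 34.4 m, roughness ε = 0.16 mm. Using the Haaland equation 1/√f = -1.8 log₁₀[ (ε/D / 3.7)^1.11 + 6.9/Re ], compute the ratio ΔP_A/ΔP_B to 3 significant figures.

Pipe A: V = Q/A = 0.002556/0.01584 = 0.1614 m/s; Re = 1.833e+04; ε/D = 0.0451; Haaland → f = 0.06975; ΔP_A = f(L/D)(ρV²/2) = 136.1 Pa.
Pipe B: V = Q/A = 0.002556/0.005755 = 0.4441 m/s; Re = 3.041e+04; ε/D = 0.00187; Haaland → f = 0.02749; ΔP_B = f(L/D)(ρV²/2) = 1176 Pa.
ΔP_A/ΔP_B = 136.1/1176 = 0.116.

ΔP_A/ΔP_B ≈ 0.116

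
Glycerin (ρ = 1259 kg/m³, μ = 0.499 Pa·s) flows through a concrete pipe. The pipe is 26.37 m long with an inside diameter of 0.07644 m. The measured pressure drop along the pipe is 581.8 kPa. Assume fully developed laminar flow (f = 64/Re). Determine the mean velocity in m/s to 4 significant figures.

V ≈ 8.073 m/s

For laminar flow, f = 64/Re with Re = ρVD/μ, so Darcy-Weisbach reduces to ΔP = 32μLV/D². Solving for V: V = ΔP·D²/(32μL) = 5.818e+05·(0.07644)²/(32·0.499·26.37) = 8.073 m/s.
Check: Re = ρVD/μ = 1259·8.073·0.07644/0.499 = 1557 < 2300, so the laminar assumption holds.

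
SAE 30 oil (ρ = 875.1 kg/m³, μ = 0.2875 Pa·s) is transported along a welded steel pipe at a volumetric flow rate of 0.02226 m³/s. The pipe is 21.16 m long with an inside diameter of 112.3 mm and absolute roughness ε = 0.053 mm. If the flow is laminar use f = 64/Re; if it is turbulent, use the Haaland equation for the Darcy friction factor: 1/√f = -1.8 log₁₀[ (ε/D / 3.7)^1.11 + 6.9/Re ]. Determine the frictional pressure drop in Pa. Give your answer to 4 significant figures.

ΔP ≈ 34690 Pa

Cross-sectional area A = πD²/4 = π(0.1123)²/4 = 0.009905 m²; mean velocity V = Q/A = 0.02226/0.009905 = 2.247 m/s.
Reynolds number Re = ρVD/μ = 875.1 · 2.247 · 0.1123 / 0.287 = 768.2.
Re < 2300 → laminar flow, so f = 64/Re = 64/768.2 = 0.08331 (the turbulent correlation is not needed).
Darcy-Weisbach: ΔP = f(L/D)(ρV²/2) = 0.08331·(21.16/0.1123)·(875.1·2.247²/2) = 0.08331·188.4·2210 = 3.469e+04 Pa.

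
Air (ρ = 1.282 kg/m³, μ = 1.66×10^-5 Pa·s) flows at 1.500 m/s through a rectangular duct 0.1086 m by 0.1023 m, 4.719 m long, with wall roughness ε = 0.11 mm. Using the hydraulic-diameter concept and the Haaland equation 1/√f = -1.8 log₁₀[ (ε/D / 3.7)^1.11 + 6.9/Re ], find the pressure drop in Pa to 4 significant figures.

ΔP ≈ 1.987 Pa

Hydraulic diameter D_h = 4A/P = 4·(0.1086·0.1023)/(2·(0.1086+0.1023)) = 0.04444/0.4218 = 0.1054 m.
Re = ρVD_h/μ = 1.282·1.5·0.1054/1.66e-05 = 1.22e+04.
ε/D_h = 0.00011/0.1054 = 0.00104; Haaland gives 1/√f = -1.8 log₁₀[0.000115+0.000565] = 5.701, so f = 0.03077.
ΔP = f(L/D_h)(ρV²/2) = 0.03077·4.719/0.1054·1.442 = 1.987 Pa.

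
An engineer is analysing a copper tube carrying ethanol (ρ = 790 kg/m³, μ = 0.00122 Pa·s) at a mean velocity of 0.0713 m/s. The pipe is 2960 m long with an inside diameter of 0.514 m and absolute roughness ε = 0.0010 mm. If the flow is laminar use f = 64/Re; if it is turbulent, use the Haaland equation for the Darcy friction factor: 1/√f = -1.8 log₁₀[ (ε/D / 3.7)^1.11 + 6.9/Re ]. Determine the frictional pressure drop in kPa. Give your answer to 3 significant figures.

ΔP ≈ 0.285 kPa

Reynolds number Re = ρVD/μ = 790 · 0.0713 · 0.514 / 0.00122 = 2.373e+04.
Re > 4000 → turbulent. Relative roughness ε/D = 1e-06/0.514 = 1.95e-06. Haaland: 1/√f = -1.8 log₁₀[(1.95e-06/3.7)^1.11 + 6.9/2.373e+04] = -1.8 log₁₀[1.07e-07 + 0.000291] = 6.365, so f = 0.02468.
Darcy-Weisbach: ΔP = f(L/D)(ρV²/2) = 0.02468·(2960/0.514)·(790·0.0713²/2) = 0.02468·5759·2.008 = 285.4 Pa.
ΔP = 285.4 Pa = 0.285 kPa.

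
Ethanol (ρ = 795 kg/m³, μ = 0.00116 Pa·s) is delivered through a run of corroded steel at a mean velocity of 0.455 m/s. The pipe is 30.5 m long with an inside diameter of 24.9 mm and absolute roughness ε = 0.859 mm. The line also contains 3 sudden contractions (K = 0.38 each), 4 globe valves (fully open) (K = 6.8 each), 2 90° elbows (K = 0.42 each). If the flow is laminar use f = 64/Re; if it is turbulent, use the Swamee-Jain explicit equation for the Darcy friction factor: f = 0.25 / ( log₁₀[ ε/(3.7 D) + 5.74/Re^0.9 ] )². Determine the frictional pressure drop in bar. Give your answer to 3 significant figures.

Reynolds number Re = ρVD/μ = 795 · 0.455 · 0.0249 / 0.00116 = 7765.
Re > 4000 → turbulent. Relative roughness ε/D = 0.000859/0.0249 = 0.0345. Swamee-Jain: f = 0.25/(log₁₀[0.0345/3.7 + 5.74/7765^0.9])² = 0.25/(log₁₀[0.00932 + 0.00181])² = 0.25/(-1.953)² = 0.06552.
Total minor-loss coefficient ΣK = 3·0.38 + 4·6.8 + 2·0.42 = 29.2.
ΔP = [f·L/D + ΣK]·(ρV²/2) = [0.06552·30.5/0.0249 + 29.2]·(795·0.455²/2) = [80.26 + 29.2]·82.29 = 9006 Pa.
ΔP = 9006 Pa = 0.0901 bar.

ΔP ≈ 0.0901 bar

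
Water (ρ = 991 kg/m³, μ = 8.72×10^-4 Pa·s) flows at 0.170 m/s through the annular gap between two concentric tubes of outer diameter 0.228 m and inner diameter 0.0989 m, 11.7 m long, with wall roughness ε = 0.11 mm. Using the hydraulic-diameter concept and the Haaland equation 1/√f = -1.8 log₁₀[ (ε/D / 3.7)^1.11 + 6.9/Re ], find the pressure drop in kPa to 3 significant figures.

ΔP ≈ 0.0340 kPa

Hydraulic diameter D_h = 4A/P = D_o - D_i = 0.228 - 0.0989 = 0.1291 m.
Re = ρVD_h/μ = 991·0.17·0.1291/0.000872 = 2.494e+04.
ε/D_h = 0.00011/0.1291 = 0.000852; Haaland gives 1/√f = -1.8 log₁₀[9.16e-05+0.000277] = 6.181, so f = 0.02618.
ΔP = f(L/D_h)(ρV²/2) = 0.02618·11.7/0.1291·14.32 = 33.97 Pa.
ΔP = 0.0340 kPa.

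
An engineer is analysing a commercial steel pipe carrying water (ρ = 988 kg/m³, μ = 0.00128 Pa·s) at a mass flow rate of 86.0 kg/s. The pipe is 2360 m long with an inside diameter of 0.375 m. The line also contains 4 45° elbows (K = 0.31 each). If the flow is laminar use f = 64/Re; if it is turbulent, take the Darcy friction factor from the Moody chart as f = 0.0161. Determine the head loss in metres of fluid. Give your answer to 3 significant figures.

h_f ≈ 3.25 m

A = πD²/4 = π(0.375)²/4 = 0.1104 m²; mean velocity V = ṁ/(ρA) = 86/(988 · 0.1104) = 0.7881 m/s.
Reynolds number Re = ρVD/μ = 988 · 0.7881 · 0.375 / 0.00128 = 2.281e+05.
Re > 4000 → turbulent; use the Moody-chart value f = 0.0161.
Total minor-loss coefficient ΣK = 4·0.31 = 1.24.
ΔP = [f·L/D + ΣK]·(ρV²/2) = [0.0161·2360/0.375 + 1.24]·(988·0.7881²/2) = [101.3 + 1.24]·306.8 = 3.147e+04 Pa.
Head loss h_f = ΔP/(ρg) = 3.147e+04/(988·9.81) = 3.25 m.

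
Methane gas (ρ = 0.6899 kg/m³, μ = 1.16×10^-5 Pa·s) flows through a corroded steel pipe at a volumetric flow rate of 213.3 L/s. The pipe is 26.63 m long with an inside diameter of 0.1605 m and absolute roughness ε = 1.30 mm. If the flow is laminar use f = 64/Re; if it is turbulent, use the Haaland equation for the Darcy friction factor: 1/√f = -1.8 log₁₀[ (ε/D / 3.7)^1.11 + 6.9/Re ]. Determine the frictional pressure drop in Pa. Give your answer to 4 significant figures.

Q = 213.3 L/s = 213.3/1000 = 0.2133 m³/s.
Cross-sectional area A = πD²/4 = π(0.1605)²/4 = 0.02023 m²; mean velocity V = Q/A = 0.2133/0.02023 = 10.54 m/s.
Reynolds number Re = ρVD/μ = 0.6899 · 10.54 · 0.1605 / 1.16e-05 = 1.006e+05.
Re > 4000 → turbulent. Relative roughness ε/D = 0.0013/0.1605 = 0.0081. Haaland: 1/√f = -1.8 log₁₀[(0.0081/3.7)^1.11 + 6.9/1.006e+05] = -1.8 log₁₀[0.00112 + 6.86e-05] = 5.268, so f = 0.03604.
Darcy-Weisbach: ΔP = f(L/D)(ρV²/2) = 0.03604·(26.63/0.1605)·(0.6899·10.54²/2) = 0.03604·165.9·38.34 = 229.3 Pa.

ΔP ≈ 229.3 Pa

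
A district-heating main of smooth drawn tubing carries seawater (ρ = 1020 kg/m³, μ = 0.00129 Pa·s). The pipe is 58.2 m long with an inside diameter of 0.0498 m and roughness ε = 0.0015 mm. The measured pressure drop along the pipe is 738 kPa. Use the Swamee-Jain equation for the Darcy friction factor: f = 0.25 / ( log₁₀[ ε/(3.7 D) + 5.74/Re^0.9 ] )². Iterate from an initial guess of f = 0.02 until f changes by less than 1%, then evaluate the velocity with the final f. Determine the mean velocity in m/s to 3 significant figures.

V ≈ 9.33 m/s

Rearranging Darcy-Weisbach: V = √(2·ΔP·D/(f·L·ρ)). With ε/D = 1.5e-06/0.0498 = 3.01e-05, iterate starting from f = 0.02:
  f = 0.02 → V = √(2·7.38e+05·0.0498/(0.02·58.2·1020)) = 7.868 m/s; Re = ρVD/μ = 3.098e+05; f → 0.01464
  f = 0.01464 → V = 9.196 m/s; Re = 3.621e+05; f → 0.01427
  f = 0.01427 → V = 9.316 m/s; Re = 3.668e+05; f → 0.01424
Converged (Δf/f < 1%). With the final f = 0.01424: V = √(2·7.38e+05·0.0498/(0.01424·58.2·1020)) = 9.326 m/s.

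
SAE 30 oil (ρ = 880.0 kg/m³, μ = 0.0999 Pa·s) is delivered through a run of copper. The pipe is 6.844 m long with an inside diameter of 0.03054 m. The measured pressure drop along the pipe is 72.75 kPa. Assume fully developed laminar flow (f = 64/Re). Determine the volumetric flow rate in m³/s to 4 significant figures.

Q ≈ 0.002272 m³/s

For laminar flow, f = 64/Re with Re = ρVD/μ, so Darcy-Weisbach reduces to ΔP = 32μLV/D². Solving for V: V = ΔP·D²/(32μL) = 7.275e+04·(0.03054)²/(32·0.0999·6.844) = 3.101 m/s.
Check: Re = ρVD/μ = 880·3.101·0.03054/0.0999 = 834.3 < 2300, so the laminar assumption holds.
Q = V·A = 3.101·(π/4·0.03054²) = 0.002272 m³/s = 0.002272 m³/s.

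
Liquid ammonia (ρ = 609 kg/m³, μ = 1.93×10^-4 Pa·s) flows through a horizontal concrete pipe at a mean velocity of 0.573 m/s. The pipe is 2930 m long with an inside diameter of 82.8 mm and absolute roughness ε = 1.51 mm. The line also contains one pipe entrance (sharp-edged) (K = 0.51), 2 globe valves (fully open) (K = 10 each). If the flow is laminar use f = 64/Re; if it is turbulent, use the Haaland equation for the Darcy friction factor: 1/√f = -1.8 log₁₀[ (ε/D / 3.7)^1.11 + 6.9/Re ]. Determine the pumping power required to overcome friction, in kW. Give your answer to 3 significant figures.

Reynolds number Re = ρVD/μ = 609 · 0.573 · 0.0828 / 0.000193 = 1.497e+05.
Re > 4000 → turbulent. Relative roughness ε/D = 0.00151/0.0828 = 0.0182. Haaland: 1/√f = -1.8 log₁₀[(0.0182/3.7)^1.11 + 6.9/1.497e+05] = -1.8 log₁₀[0.00275 + 4.61e-05] = 4.597, so f = 0.04732.
Total minor-loss coefficient ΣK = 1·0.51 + 2·10 = 20.5.
ΔP = [f·L/D + ΣK]·(ρV²/2) = [0.04732·2930/0.0828 + 20.5]·(609·0.573²/2) = [1675 + 20.5]·99.98 = 1.695e+05 Pa.
Q = V·A = 0.573·0.005385 = 0.003085 m³/s.
Pumping power P = QΔP = 0.003085·1.695e+05 = 522.9 W = 0.523 kW.

P ≈ 0.523 kW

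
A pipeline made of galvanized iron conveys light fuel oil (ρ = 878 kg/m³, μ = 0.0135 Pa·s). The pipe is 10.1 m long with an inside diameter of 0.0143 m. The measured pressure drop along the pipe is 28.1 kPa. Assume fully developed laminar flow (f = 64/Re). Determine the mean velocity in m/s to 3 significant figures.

For laminar flow, f = 64/Re with Re = ρVD/μ, so Darcy-Weisbach reduces to ΔP = 32μLV/D². Solving for V: V = ΔP·D²/(32μL) = 2.81e+04·(0.0143)²/(32·0.0135·10.1) = 1.317 m/s.
Check: Re = ρVD/μ = 878·1.317·0.0143/0.0135 = 1225 < 2300, so the laminar assumption holds.

V ≈ 1.32 m/s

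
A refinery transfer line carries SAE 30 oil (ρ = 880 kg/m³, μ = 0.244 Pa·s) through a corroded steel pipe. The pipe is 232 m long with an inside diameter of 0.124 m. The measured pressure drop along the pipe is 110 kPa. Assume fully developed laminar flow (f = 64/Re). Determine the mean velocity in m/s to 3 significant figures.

V ≈ 0.934 m/s

For laminar flow, f = 64/Re with Re = ρVD/μ, so Darcy-Weisbach reduces to ΔP = 32μLV/D². Solving for V: V = ΔP·D²/(32μL) = 1.1e+05·(0.124)²/(32·0.244·232) = 0.9337 m/s.
Check: Re = ρVD/μ = 880·0.9337·0.124/0.244 = 417.6 < 2300, so the laminar assumption holds.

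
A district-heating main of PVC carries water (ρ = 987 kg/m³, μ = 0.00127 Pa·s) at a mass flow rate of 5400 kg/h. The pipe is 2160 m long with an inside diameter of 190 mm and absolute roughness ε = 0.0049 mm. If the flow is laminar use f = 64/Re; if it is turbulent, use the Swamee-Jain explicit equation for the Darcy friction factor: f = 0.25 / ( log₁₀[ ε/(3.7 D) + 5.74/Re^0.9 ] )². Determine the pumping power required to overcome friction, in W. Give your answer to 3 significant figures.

P ≈ 0.811 W

ṁ = 5400 kg/h = 5400/3600 = 1.5 kg/s.
A = πD²/4 = π(0.19)²/4 = 0.02835 m²; mean velocity V = ṁ/(ρA) = 1.5/(987 · 0.02835) = 0.0536 m/s.
Reynolds number Re = ρVD/μ = 987 · 0.0536 · 0.19 / 0.00127 = 7915.
Re > 4000 → turbulent. Relative roughness ε/D = 4.9e-06/0.19 = 2.58e-05. Swamee-Jain: f = 0.25/(log₁₀[2.58e-05/3.7 + 5.74/7915^0.9])² = 0.25/(log₁₀[6.97e-06 + 0.00178])² = 0.25/(-2.748)² = 0.03311.
Darcy-Weisbach: ΔP = f(L/D)(ρV²/2) = 0.03311·(2160/0.19)·(987·0.0536²/2) = 0.03311·1.137e+04·1.418 = 533.6 Pa.
Q = ṁ/ρ = 1.5/987 = 0.00152 m³/s.
Pumping power P = QΔP = 0.00152·533.6 = 0.8110 W = 0.811 W.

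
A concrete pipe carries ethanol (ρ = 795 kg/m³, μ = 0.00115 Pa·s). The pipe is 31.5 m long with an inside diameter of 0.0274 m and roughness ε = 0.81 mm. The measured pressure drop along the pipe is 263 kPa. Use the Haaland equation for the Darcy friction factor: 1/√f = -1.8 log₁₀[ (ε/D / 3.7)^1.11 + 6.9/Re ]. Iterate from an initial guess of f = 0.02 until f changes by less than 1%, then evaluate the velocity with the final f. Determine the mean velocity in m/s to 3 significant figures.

Rearranging Darcy-Weisbach: V = √(2·ΔP·D/(f·L·ρ)). With ε/D = 0.00081/0.0274 = 0.0296, iterate starting from f = 0.02:
  f = 0.02 → V = √(2·2.63e+05·0.0274/(0.02·31.5·795)) = 5.364 m/s; Re = ρVD/μ = 1.016e+05; f → 0.05725
  f = 0.05725 → V = 3.171 m/s; Re = 6.006e+04; f → 0.05746
Converged (Δf/f < 1%). With the final f = 0.05746: V = √(2·2.63e+05·0.0274/(0.05746·31.5·795)) = 3.165 m/s.

V ≈ 3.16 m/s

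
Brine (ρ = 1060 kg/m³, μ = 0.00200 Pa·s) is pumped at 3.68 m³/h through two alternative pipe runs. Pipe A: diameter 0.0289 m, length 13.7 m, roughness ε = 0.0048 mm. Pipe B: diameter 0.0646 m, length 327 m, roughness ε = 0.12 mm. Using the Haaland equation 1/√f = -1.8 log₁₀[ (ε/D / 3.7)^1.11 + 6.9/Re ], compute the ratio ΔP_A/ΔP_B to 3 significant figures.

Pipe A: V = Q/A = 0.001022/0.000656 = 1.558 m/s; Re = 2.387e+04; ε/D = 0.000166; Haaland → f = 0.02495; ΔP_A = f(L/D)(ρV²/2) = 1.522e+04 Pa.
Pipe B: V = Q/A = 0.001022/0.003278 = 0.3119 m/s; Re = 1.068e+04; ε/D = 0.00186; Haaland → f = 0.03289; ΔP_B = f(L/D)(ρV²/2) = 8582 Pa.
ΔP_A/ΔP_B = 1.522e+04/8582 = 1.77.

ΔP_A/ΔP_B ≈ 1.77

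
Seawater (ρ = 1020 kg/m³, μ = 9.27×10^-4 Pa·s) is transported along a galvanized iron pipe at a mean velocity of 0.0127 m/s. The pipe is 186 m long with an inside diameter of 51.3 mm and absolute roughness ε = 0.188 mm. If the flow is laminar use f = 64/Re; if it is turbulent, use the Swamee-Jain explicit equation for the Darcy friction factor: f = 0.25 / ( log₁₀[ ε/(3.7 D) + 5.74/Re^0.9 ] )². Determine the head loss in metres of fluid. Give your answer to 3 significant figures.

h_f ≈ 0.00266 m

Reynolds number Re = ρVD/μ = 1020 · 0.0127 · 0.0513 / 0.000927 = 716.9.
Re < 2300 → laminar flow, so f = 64/Re = 64/716.9 = 0.08928 (the turbulent correlation is not needed).
Darcy-Weisbach: ΔP = f(L/D)(ρV²/2) = 0.08928·(186/0.0513)·(1020·0.0127²/2) = 0.08928·3626·0.08226 = 26.63 Pa.
Head loss h_f = ΔP/(ρg) = 26.63/(1020·9.81) = 0.00266 m.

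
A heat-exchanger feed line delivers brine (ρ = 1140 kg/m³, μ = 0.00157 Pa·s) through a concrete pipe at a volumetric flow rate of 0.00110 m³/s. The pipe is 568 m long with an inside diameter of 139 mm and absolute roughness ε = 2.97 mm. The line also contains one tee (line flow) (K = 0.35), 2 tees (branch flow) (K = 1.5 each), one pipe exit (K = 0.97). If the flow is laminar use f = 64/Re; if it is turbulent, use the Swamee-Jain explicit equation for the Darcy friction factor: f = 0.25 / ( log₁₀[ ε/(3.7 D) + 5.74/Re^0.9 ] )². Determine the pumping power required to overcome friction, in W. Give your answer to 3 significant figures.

Cross-sectional area A = πD²/4 = π(0.139)²/4 = 0.01517 m²; mean velocity V = Q/A = 0.0011/0.01517 = 0.07249 m/s.
Reynolds number Re = ρVD/μ = 1140 · 0.07249 · 0.139 / 0.00157 = 7316.
Re > 4000 → turbulent. Relative roughness ε/D = 0.00297/0.139 = 0.0214. Swamee-Jain: f = 0.25/(log₁₀[0.0214/3.7 + 5.74/7316^0.9])² = 0.25/(log₁₀[0.00577 + 0.00191])² = 0.25/(-2.114)² = 0.05592.
Total minor-loss coefficient ΣK = 1·0.35 + 2·1.5 + 1·0.97 = 4.32.
ΔP = [f·L/D + ΣK]·(ρV²/2) = [0.05592·568/0.139 + 4.32]·(1140·0.07249²/2) = [228.5 + 4.32]·2.995 = 697.4 Pa.
Pumping power P = QΔP = 0.0011·697.4 = 0.7671 W = 0.767 W.

P ≈ 0.767 W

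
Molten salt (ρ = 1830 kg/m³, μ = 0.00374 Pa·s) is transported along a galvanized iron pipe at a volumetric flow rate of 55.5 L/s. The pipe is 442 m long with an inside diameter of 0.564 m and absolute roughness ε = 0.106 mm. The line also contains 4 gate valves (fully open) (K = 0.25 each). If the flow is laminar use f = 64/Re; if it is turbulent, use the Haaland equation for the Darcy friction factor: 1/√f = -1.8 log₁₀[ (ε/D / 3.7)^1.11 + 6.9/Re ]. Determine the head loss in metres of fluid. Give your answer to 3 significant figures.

h_f ≈ 0.0428 m

Q = 55.5 L/s = 55.5/1000 = 0.0555 m³/s.
Cross-sectional area A = πD²/4 = π(0.564)²/4 = 0.2498 m²; mean velocity V = Q/A = 0.0555/0.2498 = 0.2221 m/s.
Reynolds number Re = ρVD/μ = 1830 · 0.2221 · 0.564 / 0.00374 = 6.131e+04.
Re > 4000 → turbulent. Relative roughness ε/D = 0.000106/0.564 = 0.000188. Haaland: 1/√f = -1.8 log₁₀[(0.000188/3.7)^1.11 + 6.9/6.131e+04] = -1.8 log₁₀[1.71e-05 + 0.000113] = 6.997, so f = 0.02043.
Total minor-loss coefficient ΣK = 4·0.25 = 1.
ΔP = [f·L/D + ΣK]·(ρV²/2) = [0.02043·442/0.564 + 1]·(1830·0.2221²/2) = [16.01 + 1]·45.16 = 768 Pa.
Head loss h_f = ΔP/(ρg) = 768/(1830·9.81) = 0.0428 m.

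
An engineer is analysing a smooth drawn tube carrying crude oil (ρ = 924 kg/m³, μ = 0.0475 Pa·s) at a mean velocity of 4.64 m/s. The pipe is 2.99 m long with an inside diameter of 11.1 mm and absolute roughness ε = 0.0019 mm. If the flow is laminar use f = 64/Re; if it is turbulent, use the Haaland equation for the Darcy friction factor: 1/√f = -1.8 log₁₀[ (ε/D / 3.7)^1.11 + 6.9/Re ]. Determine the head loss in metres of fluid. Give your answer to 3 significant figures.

Reynolds number Re = ρVD/μ = 924 · 4.64 · 0.0111 / 0.0475 = 1002.
Re < 2300 → laminar flow, so f = 64/Re = 64/1002 = 0.06388 (the turbulent correlation is not needed).
Darcy-Weisbach: ΔP = f(L/D)(ρV²/2) = 0.06388·(2.99/0.0111)·(924·4.64²/2) = 0.06388·269.4·9947 = 1.712e+05 Pa.
Head loss h_f = ΔP/(ρg) = 1.712e+05/(924·9.81) = 18.9 m.

h_f ≈ 18.9 m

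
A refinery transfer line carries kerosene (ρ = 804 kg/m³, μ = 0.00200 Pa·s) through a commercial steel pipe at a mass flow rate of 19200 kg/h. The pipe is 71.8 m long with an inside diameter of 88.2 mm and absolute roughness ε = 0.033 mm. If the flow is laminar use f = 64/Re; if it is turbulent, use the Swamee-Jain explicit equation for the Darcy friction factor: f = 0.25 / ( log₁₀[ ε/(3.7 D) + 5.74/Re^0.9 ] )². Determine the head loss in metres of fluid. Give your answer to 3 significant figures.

h_f ≈ 1.14 m

ṁ = 19200 kg/h = 19200/3600 = 5.333 kg/s.
A = πD²/4 = π(0.0882)²/4 = 0.00611 m²; mean velocity V = ṁ/(ρA) = 5.333/(804 · 0.00611) = 1.086 m/s.
Reynolds number Re = ρVD/μ = 804 · 1.086 · 0.0882 / 0.002 = 3.85e+04.
Re > 4000 → turbulent. Relative roughness ε/D = 3.3e-05/0.0882 = 0.000374. Swamee-Jain: f = 0.25/(log₁₀[0.000374/3.7 + 5.74/3.85e+04^0.9])² = 0.25/(log₁₀[0.000101 + 0.000429])² = 0.25/(-3.276)² = 0.0233.
Darcy-Weisbach: ΔP = f(L/D)(ρV²/2) = 0.0233·(71.8/0.0882)·(804·1.086²/2) = 0.0233·814.1·473.9 = 8986 Pa.
Head loss h_f = ΔP/(ρg) = 8986/(804·9.81) = 1.14 m.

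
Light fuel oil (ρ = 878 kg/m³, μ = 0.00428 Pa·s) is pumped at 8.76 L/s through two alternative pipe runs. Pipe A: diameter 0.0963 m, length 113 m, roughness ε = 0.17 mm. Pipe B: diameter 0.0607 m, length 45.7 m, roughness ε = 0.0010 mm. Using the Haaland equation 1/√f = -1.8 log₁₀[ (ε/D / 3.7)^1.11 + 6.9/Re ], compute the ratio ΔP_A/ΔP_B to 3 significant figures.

Pipe A: V = Q/A = 0.00876/0.007284 = 1.203 m/s; Re = 2.376e+04; ε/D = 0.00177; Haaland → f = 0.02827; ΔP_A = f(L/D)(ρV²/2) = 2.106e+04 Pa.
Pipe B: V = Q/A = 0.00876/0.002894 = 3.027 m/s; Re = 3.769e+04; ε/D = 1.65e-05; Haaland → f = 0.02213; ΔP_B = f(L/D)(ρV²/2) = 6.702e+04 Pa.
ΔP_A/ΔP_B = 2.106e+04/6.702e+04 = 0.314.

ΔP_A/ΔP_B ≈ 0.314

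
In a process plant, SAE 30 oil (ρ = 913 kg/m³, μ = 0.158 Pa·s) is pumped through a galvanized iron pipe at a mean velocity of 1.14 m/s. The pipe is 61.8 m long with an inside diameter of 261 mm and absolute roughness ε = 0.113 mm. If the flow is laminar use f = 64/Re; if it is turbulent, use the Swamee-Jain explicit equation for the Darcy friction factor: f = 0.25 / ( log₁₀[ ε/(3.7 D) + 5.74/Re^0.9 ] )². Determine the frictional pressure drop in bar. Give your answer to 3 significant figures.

ΔP ≈ 0.0523 bar

Reynolds number Re = ρVD/μ = 913 · 1.14 · 0.261 / 0.158 = 1719.
Re < 2300 → laminar flow, so f = 64/Re = 64/1719 = 0.03722 (the turbulent correlation is not needed).
Darcy-Weisbach: ΔP = f(L/D)(ρV²/2) = 0.03722·(61.8/0.261)·(913·1.14²/2) = 0.03722·236.8·593.3 = 5229 Pa.
ΔP = 5229 Pa = 0.0523 bar.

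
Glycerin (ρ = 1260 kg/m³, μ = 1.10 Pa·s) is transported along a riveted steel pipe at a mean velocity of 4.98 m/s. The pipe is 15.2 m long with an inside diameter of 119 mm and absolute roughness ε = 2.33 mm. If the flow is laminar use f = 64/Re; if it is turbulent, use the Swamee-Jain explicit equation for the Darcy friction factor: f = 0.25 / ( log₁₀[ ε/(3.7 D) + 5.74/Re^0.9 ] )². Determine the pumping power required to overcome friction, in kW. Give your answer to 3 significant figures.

P ≈ 10.4 kW

Reynolds number Re = ρVD/μ = 1260 · 4.98 · 0.119 / 1.1 = 678.8.
Re < 2300 → laminar flow, so f = 64/Re = 64/678.8 = 0.09428 (the turbulent correlation is not needed).
Darcy-Weisbach: ΔP = f(L/D)(ρV²/2) = 0.09428·(15.2/0.119)·(1260·4.98²/2) = 0.09428·127.7·1.562e+04 = 1.882e+05 Pa.
Q = V·A = 4.98·0.01112 = 0.05539 m³/s.
Pumping power P = QΔP = 0.05539·1.882e+05 = 10420 W = 10.4 kW.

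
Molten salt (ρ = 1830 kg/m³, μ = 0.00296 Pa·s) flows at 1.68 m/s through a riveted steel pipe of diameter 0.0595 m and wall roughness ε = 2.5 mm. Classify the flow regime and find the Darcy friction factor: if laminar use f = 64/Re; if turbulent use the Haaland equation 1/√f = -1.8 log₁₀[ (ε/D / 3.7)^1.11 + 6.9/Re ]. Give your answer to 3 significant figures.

f ≈ 0.0667

Re = ρVD/μ = 1830·1.68·0.0595/0.00296 = 6.18e+04.
Re > 4000 → turbulent. ε/D = 0.0025/0.0595 = 0.042; Haaland: 1/√f = -1.8 log₁₀[0.00694 + 0.000112] = 3.873, so f = 0.06666.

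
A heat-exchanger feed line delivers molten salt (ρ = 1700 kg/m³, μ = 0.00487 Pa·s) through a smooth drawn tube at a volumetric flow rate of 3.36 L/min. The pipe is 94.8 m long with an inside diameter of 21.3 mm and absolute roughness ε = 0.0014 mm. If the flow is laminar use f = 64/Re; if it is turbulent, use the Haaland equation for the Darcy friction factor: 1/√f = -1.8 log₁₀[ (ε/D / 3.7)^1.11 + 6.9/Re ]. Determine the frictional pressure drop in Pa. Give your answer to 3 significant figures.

Q = 3.36 L/min = 3.36/60000 = 5.6e-05 m³/s.
Cross-sectional area A = πD²/4 = π(0.0213)²/4 = 0.0003563 m²; mean velocity V = Q/A = 5.6e-05/0.0003563 = 0.1572 m/s.
Reynolds number Re = ρVD/μ = 1700 · 0.1572 · 0.0213 / 0.00487 = 1169.
Re < 2300 → laminar flow, so f = 64/Re = 64/1169 = 0.05477 (the turbulent correlation is not needed).
Darcy-Weisbach: ΔP = f(L/D)(ρV²/2) = 0.05477·(94.8/0.0213)·(1700·0.1572²/2) = 0.05477·4451·20.99 = 5118 Pa.

ΔP ≈ 5120 Pa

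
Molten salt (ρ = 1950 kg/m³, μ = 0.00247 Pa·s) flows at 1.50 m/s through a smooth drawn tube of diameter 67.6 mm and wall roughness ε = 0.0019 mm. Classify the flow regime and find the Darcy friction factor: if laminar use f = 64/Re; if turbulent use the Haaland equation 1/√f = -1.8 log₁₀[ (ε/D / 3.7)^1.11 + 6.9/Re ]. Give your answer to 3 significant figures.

Re = ρVD/μ = 1950·1.5·0.0676/0.00247 = 8.005e+04.
Re > 4000 → turbulent. ε/D = 1.9e-06/0.0676 = 2.81e-05; Haaland: 1/√f = -1.8 log₁₀[2.08e-06 + 8.62e-05] = 7.298, so f = 0.01878.

f ≈ 0.0188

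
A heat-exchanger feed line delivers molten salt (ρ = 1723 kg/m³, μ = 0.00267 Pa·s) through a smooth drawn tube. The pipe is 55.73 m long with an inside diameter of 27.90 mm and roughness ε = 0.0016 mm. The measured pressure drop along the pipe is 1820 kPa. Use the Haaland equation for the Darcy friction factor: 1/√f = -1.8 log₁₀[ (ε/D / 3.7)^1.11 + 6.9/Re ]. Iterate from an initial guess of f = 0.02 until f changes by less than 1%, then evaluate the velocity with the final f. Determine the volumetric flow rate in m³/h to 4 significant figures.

Q ≈ 17.42 m³/h

Rearranging Darcy-Weisbach: V = √(2·ΔP·D/(f·L·ρ)). With ε/D = 1.6e-06/0.0279 = 5.73e-05, iterate starting from f = 0.02:
  f = 0.02 → V = √(2·1.82e+06·0.0279/(0.02·55.73·1723)) = 7.272 m/s; Re = ρVD/μ = 1.309e+05; f → 0.01715
  f = 0.01715 → V = 7.852 m/s; Re = 1.414e+05; f → 0.01691
  f = 0.01691 → V = 7.909 m/s; Re = 1.424e+05; f → 0.01689
Converged (Δf/f < 1%). With the final f = 0.01689: V = √(2·1.82e+06·0.0279/(0.01689·55.73·1723)) = 7.914 m/s.
Q = V·A = 7.914·(π/4·0.0279²) = 0.004839 m³/s = 17.42 m³/h.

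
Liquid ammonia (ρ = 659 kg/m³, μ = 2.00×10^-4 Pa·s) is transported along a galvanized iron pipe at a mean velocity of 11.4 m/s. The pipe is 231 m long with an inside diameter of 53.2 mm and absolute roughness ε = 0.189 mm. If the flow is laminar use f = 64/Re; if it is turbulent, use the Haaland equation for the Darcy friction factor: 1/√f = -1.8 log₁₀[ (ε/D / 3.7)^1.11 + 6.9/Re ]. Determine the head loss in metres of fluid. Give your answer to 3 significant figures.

h_f ≈ 793 m

Reynolds number Re = ρVD/μ = 659 · 11.4 · 0.0532 / 0.0002 = 1.998e+06.
Re > 4000 → turbulent. Relative roughness ε/D = 0.000189/0.0532 = 0.00355. Haaland: 1/√f = -1.8 log₁₀[(0.00355/3.7)^1.11 + 6.9/1.998e+06] = -1.8 log₁₀[0.000447 + 3.45e-06] = 6.023, so f = 0.02756.
Darcy-Weisbach: ΔP = f(L/D)(ρV²/2) = 0.02756·(231/0.0532)·(659·11.4²/2) = 0.02756·4342·4.282e+04 = 5.125e+06 Pa.
Head loss h_f = ΔP/(ρg) = 5.125e+06/(659·9.81) = 793 m.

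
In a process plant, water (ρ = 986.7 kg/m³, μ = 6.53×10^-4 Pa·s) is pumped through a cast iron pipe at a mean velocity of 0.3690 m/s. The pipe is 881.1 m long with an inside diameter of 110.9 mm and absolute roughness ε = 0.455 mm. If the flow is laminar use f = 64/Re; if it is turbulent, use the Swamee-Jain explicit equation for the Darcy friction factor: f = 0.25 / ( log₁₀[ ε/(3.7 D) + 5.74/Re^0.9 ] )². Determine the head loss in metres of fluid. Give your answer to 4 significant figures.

h_f ≈ 1.688 m

Reynolds number Re = ρVD/μ = 986.7 · 0.369 · 0.1109 / 0.000653 = 6.183e+04.
Re > 4000 → turbulent. Relative roughness ε/D = 0.000455/0.1109 = 0.0041. Swamee-Jain: f = 0.25/(log₁₀[0.0041/3.7 + 5.74/6.183e+04^0.9])² = 0.25/(log₁₀[0.00111 + 0.00028])² = 0.25/(-2.857)² = 0.03062.
Darcy-Weisbach: ΔP = f(L/D)(ρV²/2) = 0.03062·(881.1/0.1109)·(986.7·0.369²/2) = 0.03062·7945·67.18 = 1.634e+04 Pa.
Head loss h_f = ΔP/(ρg) = 1.634e+04/(986.7·9.81) = 1.688 m.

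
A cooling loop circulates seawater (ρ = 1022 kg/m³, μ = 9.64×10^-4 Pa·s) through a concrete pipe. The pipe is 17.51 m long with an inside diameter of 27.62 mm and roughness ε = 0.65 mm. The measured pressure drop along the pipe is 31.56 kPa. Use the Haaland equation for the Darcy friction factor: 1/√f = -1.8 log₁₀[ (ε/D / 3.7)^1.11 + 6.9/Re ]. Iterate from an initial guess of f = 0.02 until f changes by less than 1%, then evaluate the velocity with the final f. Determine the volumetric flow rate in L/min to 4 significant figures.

Q ≈ 48.84 L/min

Rearranging Darcy-Weisbach: V = √(2·ΔP·D/(f·L·ρ)). With ε/D = 0.00065/0.02762 = 0.0235, iterate starting from f = 0.02:
  f = 0.02 → V = √(2·3.156e+04·0.02762/(0.02·17.51·1022)) = 2.207 m/s; Re = ρVD/μ = 6.463e+04; f → 0.05246
  f = 0.05246 → V = 1.363 m/s; Re = 3.99e+04; f → 0.05279
Converged (Δf/f < 1%). With the final f = 0.05279: V = √(2·3.156e+04·0.02762/(0.05279·17.51·1022)) = 1.358 m/s.
Q = V·A = 1.358·(π/4·0.02762²) = 0.0008139 m³/s = 48.84 L/min.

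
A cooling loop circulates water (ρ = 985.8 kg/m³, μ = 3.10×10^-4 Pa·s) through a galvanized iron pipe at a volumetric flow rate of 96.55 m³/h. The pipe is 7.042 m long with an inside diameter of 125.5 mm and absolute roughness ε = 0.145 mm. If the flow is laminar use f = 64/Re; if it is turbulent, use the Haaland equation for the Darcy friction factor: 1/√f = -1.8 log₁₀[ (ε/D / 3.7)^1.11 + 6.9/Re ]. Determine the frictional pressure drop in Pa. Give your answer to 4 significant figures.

Q = 96.55 m³/h = 96.55/3600 = 0.02682 m³/s.
Cross-sectional area A = πD²/4 = π(0.1255)²/4 = 0.01237 m²; mean velocity V = Q/A = 0.02682/0.01237 = 2.168 m/s.
Reynolds number Re = ρVD/μ = 985.8 · 2.168 · 0.1255 / 0.00031 = 8.653e+05.
Re > 4000 → turbulent. Relative roughness ε/D = 0.000145/0.1255 = 0.00116. Haaland: 1/√f = -1.8 log₁₀[(0.00116/3.7)^1.11 + 6.9/8.653e+05] = -1.8 log₁₀[0.000129 + 7.97e-06] = 6.957, so f = 0.02066.
Darcy-Weisbach: ΔP = f(L/D)(ρV²/2) = 0.02066·(7.042/0.1255)·(985.8·2.168²/2) = 0.02066·56.11·2317 = 2686 Pa.

ΔP ≈ 2686 Pa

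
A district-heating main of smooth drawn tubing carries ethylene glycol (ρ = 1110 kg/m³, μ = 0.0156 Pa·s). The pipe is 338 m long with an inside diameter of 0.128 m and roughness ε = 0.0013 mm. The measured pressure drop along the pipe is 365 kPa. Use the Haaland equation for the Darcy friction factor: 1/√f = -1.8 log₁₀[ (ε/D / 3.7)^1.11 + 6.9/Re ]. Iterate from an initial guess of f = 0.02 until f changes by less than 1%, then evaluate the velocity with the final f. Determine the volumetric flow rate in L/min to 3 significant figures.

Q ≈ 2520 L/min

Rearranging Darcy-Weisbach: V = √(2·ΔP·D/(f·L·ρ)). With ε/D = 1.3e-06/0.128 = 1.02e-05, iterate starting from f = 0.02:
  f = 0.02 → V = √(2·3.65e+05·0.128/(0.02·338·1110)) = 3.529 m/s; Re = ρVD/μ = 3.214e+04; f → 0.02295
  f = 0.02295 → V = 3.294 m/s; Re = 3e+04; f → 0.02333
  f = 0.02333 → V = 3.267 m/s; Re = 2.976e+04; f → 0.02338
Converged (Δf/f < 1%). With the final f = 0.02338: V = √(2·3.65e+05·0.128/(0.02338·338·1110)) = 3.264 m/s.
Q = V·A = 3.264·(π/4·0.128²) = 0.042 m³/s = 2520 L/min.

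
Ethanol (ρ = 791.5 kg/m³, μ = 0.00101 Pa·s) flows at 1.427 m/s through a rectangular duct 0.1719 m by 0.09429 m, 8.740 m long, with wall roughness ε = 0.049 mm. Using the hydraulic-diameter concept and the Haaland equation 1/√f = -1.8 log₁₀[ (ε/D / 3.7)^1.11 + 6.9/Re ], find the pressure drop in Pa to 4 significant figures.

ΔP ≈ 1092 Pa

Hydraulic diameter D_h = 4A/P = 4·(0.1719·0.09429)/(2·(0.1719+0.09429)) = 0.06483/0.5324 = 0.1218 m.
Re = ρVD_h/μ = 791.5·1.427·0.1218/0.00101 = 1.362e+05.
ε/D_h = 4.9e-05/0.1218 = 0.000402; Haaland gives 1/√f = -1.8 log₁₀[3.98e-05+5.07e-05] = 7.278, so f = 0.01888.
ΔP = f(L/D_h)(ρV²/2) = 0.01888·8.74/0.1218·805.9 = 1092 Pa.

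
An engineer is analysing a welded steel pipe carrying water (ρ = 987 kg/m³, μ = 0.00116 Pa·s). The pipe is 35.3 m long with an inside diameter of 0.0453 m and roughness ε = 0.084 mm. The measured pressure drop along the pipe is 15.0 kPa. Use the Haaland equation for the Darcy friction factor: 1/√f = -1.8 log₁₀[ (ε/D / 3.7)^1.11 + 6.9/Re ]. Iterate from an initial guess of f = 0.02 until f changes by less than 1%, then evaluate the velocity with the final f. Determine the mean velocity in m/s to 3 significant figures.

V ≈ 1.22 m/s

Rearranging Darcy-Weisbach: V = √(2·ΔP·D/(f·L·ρ)). With ε/D = 8.4e-05/0.0453 = 0.00185, iterate starting from f = 0.02:
  f = 0.02 → V = √(2·1.5e+04·0.0453/(0.02·35.3·987)) = 1.397 m/s; Re = ρVD/μ = 5.383e+04; f → 0.02576
  f = 0.02576 → V = 1.231 m/s; Re = 4.743e+04; f → 0.02608
  f = 0.02608 → V = 1.223 m/s; Re = 4.714e+04; f → 0.02609
Converged (Δf/f < 1%). With the final f = 0.02609: V = √(2·1.5e+04·0.0453/(0.02609·35.3·987)) = 1.223 m/s.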